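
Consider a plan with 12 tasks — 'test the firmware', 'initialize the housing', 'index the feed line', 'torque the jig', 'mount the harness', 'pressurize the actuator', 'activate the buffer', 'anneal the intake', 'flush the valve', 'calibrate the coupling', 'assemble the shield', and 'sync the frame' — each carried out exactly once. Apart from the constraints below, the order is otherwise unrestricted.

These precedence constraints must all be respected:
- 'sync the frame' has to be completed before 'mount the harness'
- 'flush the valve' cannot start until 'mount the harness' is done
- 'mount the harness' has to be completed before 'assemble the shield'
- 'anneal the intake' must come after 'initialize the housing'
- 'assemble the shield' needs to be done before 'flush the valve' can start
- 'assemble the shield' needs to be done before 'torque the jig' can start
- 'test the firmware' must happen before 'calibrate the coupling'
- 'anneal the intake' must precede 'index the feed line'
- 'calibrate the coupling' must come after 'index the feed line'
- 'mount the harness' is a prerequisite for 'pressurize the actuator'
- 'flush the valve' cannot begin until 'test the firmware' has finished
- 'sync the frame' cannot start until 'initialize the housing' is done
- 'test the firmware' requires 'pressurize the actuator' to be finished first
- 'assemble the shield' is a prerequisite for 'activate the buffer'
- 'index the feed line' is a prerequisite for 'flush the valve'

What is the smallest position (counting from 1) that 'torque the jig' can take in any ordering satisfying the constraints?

5

Working backwards through the constraints from 'torque the jig', its full set of required predecessors is 'initialize the housing', 'mount the harness', 'assemble the shield', 'sync the frame' — 4 of them.
With 4 mandatory predecessors, the earliest 'torque the jig' can sit is position 4+1 = 5, and placing just those 4 first achieves it.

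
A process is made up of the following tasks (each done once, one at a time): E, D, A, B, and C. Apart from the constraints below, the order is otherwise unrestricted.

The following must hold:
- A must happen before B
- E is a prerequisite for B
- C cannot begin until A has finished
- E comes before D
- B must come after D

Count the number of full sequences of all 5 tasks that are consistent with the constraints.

9

2 tasks have no prerequisites (E, A), so any of them could come first.
Systematically extending each partial ordering one task at a time and counting, there are 9 complete orderings.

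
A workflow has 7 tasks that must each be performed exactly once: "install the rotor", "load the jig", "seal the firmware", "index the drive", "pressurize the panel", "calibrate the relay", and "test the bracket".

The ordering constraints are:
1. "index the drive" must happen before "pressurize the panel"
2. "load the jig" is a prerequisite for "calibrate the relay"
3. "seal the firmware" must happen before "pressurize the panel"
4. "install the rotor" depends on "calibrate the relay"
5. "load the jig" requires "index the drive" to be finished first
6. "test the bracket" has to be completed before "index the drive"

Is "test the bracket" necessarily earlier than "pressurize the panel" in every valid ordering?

Yes

Tracing the constraints gives a chain: "test the bracket" → "index the drive" → "pressurize the panel".
That forces "test the bracket" before "pressurize the panel" in every valid schedule.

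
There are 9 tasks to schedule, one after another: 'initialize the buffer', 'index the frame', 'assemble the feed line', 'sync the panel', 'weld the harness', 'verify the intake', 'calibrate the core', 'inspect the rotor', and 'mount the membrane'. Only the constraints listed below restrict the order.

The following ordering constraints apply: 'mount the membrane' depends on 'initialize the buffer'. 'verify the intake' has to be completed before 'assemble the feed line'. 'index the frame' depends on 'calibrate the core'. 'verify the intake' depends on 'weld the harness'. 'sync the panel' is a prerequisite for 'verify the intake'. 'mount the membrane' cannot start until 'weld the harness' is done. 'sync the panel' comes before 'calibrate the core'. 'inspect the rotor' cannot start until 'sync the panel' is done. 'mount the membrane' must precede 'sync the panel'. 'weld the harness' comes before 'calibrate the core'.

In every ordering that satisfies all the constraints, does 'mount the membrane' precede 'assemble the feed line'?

Yes

Following the dependencies: 'mount the membrane' → 'sync the panel' → 'verify the intake' → 'assemble the feed line'.
So 'mount the membrane' must precede 'assemble the feed line' in any valid ordering.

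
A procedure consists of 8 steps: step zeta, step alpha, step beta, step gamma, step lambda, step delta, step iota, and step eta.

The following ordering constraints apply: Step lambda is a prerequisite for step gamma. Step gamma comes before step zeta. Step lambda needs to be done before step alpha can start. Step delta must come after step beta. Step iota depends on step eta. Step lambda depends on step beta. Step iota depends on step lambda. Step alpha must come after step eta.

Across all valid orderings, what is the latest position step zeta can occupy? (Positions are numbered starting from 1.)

8

Step zeta has no required successors, so nothing stops it from going last (position 8).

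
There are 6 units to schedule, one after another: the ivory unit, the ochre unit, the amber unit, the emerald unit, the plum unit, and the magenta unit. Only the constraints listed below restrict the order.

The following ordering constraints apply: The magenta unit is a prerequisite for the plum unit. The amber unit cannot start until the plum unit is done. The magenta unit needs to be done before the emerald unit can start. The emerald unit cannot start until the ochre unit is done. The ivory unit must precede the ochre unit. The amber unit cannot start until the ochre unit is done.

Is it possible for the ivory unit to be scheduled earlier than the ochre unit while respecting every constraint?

Yes

The ivory unit is actually forced before the ochre unit by the constraints, so certainly some valid ordering has the ivory unit first.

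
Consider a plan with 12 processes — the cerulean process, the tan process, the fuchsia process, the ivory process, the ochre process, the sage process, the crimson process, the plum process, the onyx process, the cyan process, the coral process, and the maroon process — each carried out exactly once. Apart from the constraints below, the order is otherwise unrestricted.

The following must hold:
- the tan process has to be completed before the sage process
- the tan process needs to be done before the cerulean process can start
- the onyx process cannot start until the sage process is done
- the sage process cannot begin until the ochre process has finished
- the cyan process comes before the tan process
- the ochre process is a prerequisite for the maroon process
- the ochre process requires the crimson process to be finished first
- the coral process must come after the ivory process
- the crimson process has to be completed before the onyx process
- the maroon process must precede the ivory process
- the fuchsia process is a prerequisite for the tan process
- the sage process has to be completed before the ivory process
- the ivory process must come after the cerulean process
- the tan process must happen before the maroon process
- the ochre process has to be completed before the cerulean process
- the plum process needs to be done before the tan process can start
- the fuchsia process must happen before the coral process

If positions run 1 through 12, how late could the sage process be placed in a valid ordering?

9

The processes that are forced after the sage process, directly or by a chain of constraints, are the ivory process, the onyx process, the coral process. That's 3 processes.
With 3 mandatory successors out of 12 processes total, the latest slot for the sage process is 12−3 = 9, and it's reachable by doing all non-successors before the sage process.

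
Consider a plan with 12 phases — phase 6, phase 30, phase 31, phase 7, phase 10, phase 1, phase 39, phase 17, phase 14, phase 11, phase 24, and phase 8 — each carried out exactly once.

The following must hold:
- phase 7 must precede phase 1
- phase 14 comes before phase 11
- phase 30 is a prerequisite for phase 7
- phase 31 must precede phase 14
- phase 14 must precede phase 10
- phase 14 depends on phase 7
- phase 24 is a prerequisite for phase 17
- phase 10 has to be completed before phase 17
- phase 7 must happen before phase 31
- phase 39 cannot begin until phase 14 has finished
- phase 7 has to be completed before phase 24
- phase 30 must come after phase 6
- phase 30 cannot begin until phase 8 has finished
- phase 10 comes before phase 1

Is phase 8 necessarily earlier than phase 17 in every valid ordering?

Following the dependencies: phase 8 → phase 30 → phase 7 → phase 24 → phase 17.
That forces phase 8 before phase 17 in every valid schedule.

Yes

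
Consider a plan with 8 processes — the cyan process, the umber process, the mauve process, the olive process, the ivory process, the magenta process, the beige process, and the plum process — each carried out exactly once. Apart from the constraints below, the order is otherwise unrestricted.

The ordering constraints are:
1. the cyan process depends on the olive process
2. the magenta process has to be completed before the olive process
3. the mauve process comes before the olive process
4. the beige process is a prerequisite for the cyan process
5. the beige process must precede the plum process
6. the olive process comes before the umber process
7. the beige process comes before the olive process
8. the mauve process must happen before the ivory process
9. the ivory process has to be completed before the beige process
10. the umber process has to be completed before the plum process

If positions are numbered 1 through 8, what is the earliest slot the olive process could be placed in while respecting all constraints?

5

Working backwards through the constraints from the olive process, its full set of required predecessors is the mauve process, the ivory process, the magenta process, the beige process — 4 of them.
So at minimum 4 processes come before the olive process, putting the olive process no earlier than position 5. That position is achievable by scheduling exactly those predecessors first.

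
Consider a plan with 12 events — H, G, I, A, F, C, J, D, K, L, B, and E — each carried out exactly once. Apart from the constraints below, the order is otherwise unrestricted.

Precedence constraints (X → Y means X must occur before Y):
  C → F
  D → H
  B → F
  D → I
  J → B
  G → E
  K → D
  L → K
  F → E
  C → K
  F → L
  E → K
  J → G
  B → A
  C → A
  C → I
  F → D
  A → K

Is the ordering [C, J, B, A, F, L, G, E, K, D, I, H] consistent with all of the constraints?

Every stated constraint is respected: C sits at position 1, ahead of I at position 11, and each of the other listed pairs likewise has the predecessor earlier in the sequence.

Yes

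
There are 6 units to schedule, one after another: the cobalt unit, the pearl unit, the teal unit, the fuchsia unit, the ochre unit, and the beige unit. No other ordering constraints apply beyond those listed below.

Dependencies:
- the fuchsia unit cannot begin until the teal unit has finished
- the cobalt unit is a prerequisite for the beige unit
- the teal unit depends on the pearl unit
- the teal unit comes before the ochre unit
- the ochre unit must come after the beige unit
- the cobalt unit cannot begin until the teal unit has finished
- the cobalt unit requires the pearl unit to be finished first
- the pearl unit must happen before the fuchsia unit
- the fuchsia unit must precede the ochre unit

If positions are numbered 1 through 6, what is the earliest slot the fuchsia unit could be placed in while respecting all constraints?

Every unit that must precede the fuchsia unit has to come before it. Tracing all chains that end at the fuchsia unit, those units are: the pearl unit, the teal unit — 2 in total.
So at minimum 2 units come before the fuchsia unit, putting the fuchsia unit no earlier than position 3. That position is achievable by scheduling exactly those predecessors first.

3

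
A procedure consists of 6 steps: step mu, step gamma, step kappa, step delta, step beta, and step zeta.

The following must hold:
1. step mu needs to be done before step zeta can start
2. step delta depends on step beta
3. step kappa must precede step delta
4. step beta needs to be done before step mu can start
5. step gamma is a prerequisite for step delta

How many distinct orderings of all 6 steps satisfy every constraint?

38

The steps with no prerequisites are step gamma, step kappa, step beta; any of them can be placed first.
Counting all ways to extend the partial order to a total order gives 38.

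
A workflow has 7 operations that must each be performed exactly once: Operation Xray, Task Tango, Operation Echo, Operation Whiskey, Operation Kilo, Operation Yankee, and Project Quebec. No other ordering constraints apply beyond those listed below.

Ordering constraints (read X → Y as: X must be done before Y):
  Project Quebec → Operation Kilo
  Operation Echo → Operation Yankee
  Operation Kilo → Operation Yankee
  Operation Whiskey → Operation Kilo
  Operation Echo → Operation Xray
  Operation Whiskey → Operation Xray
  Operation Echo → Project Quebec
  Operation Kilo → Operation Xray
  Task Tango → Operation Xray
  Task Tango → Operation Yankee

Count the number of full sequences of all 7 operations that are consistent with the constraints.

30

3 operations have no prerequisites (Task Tango, Operation Echo, Operation Whiskey), so any of them could come first.
Counting all ways to extend the partial order to a total order gives 30.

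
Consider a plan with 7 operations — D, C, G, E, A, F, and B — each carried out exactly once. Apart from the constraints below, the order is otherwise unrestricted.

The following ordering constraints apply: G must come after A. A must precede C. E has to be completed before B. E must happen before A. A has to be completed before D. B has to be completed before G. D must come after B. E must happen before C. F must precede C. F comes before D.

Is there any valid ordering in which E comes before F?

Yes

The constraints leave E and F unordered relative to each other; nothing requires F earlier.
That means at least one valid schedule has E before F.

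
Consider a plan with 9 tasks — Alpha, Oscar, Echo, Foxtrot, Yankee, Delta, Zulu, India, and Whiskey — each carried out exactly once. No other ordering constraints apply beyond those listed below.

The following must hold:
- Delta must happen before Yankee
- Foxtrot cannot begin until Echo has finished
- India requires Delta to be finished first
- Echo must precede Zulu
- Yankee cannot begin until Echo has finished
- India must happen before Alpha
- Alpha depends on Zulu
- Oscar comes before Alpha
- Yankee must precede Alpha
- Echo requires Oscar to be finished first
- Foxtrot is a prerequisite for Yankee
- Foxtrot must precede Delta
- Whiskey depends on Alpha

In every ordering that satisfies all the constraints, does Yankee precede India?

No

Nothing in the constraints links Yankee and India; they are unordered relative to each other.
There exist valid orderings with India before Yankee, so Yankee is not required to come first.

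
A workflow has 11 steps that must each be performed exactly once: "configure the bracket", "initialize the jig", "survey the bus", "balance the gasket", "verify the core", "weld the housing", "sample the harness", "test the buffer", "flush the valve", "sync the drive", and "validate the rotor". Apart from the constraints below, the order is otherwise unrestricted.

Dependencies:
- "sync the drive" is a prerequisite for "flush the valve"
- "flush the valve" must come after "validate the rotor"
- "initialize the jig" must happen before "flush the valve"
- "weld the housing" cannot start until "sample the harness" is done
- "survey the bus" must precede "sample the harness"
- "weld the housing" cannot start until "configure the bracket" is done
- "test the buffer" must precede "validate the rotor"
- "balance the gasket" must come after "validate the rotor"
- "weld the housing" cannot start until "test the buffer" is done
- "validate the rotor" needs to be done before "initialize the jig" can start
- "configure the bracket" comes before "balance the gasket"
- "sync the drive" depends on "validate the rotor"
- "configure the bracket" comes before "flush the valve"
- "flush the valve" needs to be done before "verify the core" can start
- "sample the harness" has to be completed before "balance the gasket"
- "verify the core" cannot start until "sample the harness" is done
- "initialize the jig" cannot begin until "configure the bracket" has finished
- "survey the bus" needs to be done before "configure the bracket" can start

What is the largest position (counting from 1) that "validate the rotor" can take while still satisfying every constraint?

6

Following every chain forward from "validate the rotor", the steps that must come later are "initialize the jig", "balance the gasket", "verify the core", "flush the valve", "sync the drive" — 5 of them.
With 5 mandatory successors out of 11 steps total, the latest slot for "validate the rotor" is 11−5 = 6, and it's reachable by doing all non-successors before "validate the rotor".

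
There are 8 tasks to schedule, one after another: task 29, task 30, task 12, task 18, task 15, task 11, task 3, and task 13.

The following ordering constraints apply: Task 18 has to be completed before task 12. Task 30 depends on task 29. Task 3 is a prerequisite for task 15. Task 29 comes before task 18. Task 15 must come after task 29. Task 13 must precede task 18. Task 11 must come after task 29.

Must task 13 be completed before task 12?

Tracing the constraints gives a chain: task 13 → task 18 → task 12.
So task 13 must precede task 12 in any valid ordering.

Yes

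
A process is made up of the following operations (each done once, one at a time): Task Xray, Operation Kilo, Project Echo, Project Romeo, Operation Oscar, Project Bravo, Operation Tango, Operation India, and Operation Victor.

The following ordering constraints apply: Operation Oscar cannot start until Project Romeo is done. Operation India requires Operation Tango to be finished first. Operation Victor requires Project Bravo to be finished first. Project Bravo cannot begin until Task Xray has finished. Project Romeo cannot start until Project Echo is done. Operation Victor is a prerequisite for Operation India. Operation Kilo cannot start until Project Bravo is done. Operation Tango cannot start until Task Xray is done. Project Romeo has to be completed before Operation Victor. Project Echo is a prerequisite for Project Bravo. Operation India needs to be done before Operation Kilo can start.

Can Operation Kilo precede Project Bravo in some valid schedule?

Following Project Bravo → Operation Kilo, Project Bravo must precede Operation Kilo in every valid ordering.
So no valid ordering can have Operation Kilo before Project Bravo.

No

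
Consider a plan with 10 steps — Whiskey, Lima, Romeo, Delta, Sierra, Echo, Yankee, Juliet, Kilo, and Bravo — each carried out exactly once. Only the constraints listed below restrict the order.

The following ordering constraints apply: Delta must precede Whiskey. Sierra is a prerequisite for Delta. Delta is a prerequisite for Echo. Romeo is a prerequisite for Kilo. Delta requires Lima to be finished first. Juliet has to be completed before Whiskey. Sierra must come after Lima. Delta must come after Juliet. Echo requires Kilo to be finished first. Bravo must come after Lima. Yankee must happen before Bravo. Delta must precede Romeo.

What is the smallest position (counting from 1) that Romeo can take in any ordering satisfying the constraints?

5

Working backwards through the constraints from Romeo, its full set of required predecessors is Lima, Delta, Sierra, Juliet — 4 of them.
With 4 mandatory predecessors, the earliest Romeo can sit is position 4+1 = 5, and placing just those 4 first achieves it.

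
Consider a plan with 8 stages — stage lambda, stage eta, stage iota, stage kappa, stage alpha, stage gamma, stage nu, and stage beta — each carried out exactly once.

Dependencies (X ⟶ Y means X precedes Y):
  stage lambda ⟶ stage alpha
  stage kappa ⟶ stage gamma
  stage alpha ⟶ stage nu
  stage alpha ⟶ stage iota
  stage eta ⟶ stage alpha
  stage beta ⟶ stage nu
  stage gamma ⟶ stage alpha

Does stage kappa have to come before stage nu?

Tracing the constraints gives a chain: stage kappa → stage gamma → stage alpha → stage nu.
Hence stage kappa necessarily comes before stage nu.

Yes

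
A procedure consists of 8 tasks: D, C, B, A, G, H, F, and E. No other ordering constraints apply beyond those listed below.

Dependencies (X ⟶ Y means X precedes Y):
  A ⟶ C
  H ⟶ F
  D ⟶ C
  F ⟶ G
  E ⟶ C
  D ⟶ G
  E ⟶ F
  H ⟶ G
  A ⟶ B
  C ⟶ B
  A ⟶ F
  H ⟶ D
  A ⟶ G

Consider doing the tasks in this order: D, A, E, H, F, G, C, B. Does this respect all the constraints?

In the proposed order, D appears before H.
Since H is required before D, the ordering is invalid.

No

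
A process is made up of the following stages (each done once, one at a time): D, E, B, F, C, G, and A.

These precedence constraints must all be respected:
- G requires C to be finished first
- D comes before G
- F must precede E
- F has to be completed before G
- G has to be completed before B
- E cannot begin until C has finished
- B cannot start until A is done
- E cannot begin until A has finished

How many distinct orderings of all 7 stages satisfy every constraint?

90

4 stages have no prerequisites (D, F, C, A), so any of them could come first.
Counting all ways to extend the partial order to a total order gives 90.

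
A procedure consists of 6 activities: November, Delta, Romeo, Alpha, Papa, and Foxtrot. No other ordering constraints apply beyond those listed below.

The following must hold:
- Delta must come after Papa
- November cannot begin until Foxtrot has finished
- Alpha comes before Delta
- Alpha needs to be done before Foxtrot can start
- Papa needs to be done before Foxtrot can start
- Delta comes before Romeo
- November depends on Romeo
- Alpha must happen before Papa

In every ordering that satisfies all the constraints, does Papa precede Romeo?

Following the dependencies: Papa → Delta → Romeo.
So Papa must precede Romeo in any valid ordering.

Yes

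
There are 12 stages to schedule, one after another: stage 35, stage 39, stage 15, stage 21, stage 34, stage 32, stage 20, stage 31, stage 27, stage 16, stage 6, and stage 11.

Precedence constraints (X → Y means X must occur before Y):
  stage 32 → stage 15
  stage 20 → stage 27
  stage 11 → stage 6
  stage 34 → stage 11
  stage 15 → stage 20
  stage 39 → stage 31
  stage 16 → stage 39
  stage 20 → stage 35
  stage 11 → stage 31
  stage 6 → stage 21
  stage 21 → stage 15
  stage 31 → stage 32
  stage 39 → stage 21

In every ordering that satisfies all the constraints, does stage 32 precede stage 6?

No

No chain of constraints connects stage 32 to stage 6 in either direction.
So stage 32 can come before stage 6 or after — it is not forced.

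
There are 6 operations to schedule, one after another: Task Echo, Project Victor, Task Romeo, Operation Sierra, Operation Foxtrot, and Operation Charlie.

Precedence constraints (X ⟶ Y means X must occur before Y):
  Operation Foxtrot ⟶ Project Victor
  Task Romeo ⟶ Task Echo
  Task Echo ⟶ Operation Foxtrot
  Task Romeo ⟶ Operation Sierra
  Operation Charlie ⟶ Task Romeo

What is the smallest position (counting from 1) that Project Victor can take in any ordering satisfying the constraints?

5

The operations that are forced before Project Victor, directly or transitively, are Task Echo, Task Romeo, Operation Foxtrot, Operation Charlie. That's 4 operations.
With 4 mandatory predecessors, the earliest Project Victor can sit is position 4+1 = 5, and placing just those 4 first achieves it.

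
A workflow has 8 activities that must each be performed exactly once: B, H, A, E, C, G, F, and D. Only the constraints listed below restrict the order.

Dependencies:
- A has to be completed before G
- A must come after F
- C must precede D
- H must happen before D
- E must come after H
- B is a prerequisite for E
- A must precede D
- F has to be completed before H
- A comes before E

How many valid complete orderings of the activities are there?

418

The activities with no prerequisites are B, C, F; any of them can be placed first.
Systematically extending each partial ordering one activity at a time and counting, there are 418 complete orderings.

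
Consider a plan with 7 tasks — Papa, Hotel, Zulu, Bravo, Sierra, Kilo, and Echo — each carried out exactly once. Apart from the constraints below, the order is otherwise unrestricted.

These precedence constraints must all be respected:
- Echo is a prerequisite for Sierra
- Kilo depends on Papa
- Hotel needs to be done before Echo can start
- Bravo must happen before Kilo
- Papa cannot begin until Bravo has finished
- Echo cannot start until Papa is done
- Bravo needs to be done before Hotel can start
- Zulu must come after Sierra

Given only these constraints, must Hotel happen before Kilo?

No

Hotel and Kilo are not related by any chain of constraints.
A valid ordering placing Kilo before Hotel exists, so the answer is no.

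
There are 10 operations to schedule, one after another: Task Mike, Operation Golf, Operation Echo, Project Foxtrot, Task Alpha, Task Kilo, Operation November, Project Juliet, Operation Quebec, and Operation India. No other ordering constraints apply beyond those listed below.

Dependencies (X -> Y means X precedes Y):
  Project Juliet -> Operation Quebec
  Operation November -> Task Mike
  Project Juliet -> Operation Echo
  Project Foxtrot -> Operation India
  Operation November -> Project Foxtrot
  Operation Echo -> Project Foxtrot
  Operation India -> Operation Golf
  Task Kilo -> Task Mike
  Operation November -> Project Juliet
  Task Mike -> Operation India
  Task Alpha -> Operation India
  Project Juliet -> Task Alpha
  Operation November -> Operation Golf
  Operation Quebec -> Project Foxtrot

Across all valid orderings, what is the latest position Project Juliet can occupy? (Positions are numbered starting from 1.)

4

Every operation that must follow Project Juliet has to come after it. Tracing all chains starting from Project Juliet, those operations are: Operation Golf, Operation Echo, Project Foxtrot, Task Alpha, Operation Quebec, Operation India — 6 in total.
With 6 mandatory successors out of 10 operations total, the latest slot for Project Juliet is 10−6 = 4, and it's reachable by doing all non-successors before Project Juliet.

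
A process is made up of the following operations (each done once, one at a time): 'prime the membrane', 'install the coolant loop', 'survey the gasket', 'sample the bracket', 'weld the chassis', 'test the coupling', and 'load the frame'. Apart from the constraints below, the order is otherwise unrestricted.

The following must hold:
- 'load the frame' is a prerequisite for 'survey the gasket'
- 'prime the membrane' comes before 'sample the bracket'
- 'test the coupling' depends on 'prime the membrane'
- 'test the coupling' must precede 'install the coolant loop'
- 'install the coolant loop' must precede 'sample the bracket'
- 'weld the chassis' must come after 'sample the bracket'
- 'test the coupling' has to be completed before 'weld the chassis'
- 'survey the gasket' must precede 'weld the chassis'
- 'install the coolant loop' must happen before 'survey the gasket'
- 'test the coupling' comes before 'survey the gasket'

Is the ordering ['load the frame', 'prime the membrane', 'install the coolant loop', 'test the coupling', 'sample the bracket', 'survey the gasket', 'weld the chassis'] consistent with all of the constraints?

No

The sequence places 'install the coolant loop' ahead of 'test the coupling'.
That contradicts the constraint that 'test the coupling' must precede 'install the coolant loop'.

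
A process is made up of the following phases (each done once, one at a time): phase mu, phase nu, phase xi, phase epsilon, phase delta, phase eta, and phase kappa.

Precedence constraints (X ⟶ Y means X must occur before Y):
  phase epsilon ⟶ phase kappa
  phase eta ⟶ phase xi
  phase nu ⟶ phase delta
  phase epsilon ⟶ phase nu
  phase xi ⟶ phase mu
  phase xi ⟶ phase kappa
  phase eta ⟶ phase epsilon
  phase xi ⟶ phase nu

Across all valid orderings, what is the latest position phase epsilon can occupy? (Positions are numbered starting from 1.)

4

Following every chain forward from phase epsilon, the phases that must come later are phase nu, phase delta, phase kappa — 3 of them.
With 3 mandatory successors out of 7 phases total, the latest slot for phase epsilon is 7−3 = 4, and it's reachable by doing all non-successors before phase epsilon.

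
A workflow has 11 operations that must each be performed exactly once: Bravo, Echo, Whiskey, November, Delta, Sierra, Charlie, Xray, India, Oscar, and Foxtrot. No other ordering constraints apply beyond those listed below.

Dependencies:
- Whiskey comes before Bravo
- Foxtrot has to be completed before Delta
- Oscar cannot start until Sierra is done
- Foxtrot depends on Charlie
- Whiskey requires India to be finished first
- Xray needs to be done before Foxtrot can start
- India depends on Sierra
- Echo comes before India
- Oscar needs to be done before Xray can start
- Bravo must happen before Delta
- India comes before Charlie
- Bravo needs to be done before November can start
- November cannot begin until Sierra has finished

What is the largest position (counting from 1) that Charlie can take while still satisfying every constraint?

The operations that are forced after Charlie, directly or by a chain of constraints, are Delta, Foxtrot. That's 2 operations.
So at least 2 operations follow Charlie, putting Charlie no later than position 9. That position is achievable by scheduling everything else first.

9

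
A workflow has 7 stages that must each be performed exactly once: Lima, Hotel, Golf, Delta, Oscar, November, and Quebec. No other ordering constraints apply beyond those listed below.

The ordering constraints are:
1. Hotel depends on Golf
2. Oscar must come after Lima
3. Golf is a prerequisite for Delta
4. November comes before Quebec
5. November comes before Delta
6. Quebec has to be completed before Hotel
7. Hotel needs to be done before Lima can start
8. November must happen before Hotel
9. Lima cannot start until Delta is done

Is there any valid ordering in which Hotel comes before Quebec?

Following Quebec → Hotel, Quebec must precede Hotel in every valid ordering.
Hence Hotel can never be scheduled before Quebec.

No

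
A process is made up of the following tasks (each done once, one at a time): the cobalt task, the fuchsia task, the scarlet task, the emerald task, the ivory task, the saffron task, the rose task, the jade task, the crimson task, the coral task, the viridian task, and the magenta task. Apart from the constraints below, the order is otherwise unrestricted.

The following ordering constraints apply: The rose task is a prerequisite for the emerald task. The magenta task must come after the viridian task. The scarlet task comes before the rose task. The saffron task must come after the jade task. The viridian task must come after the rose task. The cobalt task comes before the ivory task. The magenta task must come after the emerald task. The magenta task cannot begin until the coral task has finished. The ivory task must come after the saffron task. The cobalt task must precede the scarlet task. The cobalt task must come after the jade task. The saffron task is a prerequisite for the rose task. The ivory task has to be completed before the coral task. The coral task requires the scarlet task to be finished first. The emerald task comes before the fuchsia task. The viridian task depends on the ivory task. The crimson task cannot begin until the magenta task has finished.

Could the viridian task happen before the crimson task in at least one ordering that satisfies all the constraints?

Yes

Every valid ordering already has the viridian task before the crimson task (the constraints require it), so in particular at least one does.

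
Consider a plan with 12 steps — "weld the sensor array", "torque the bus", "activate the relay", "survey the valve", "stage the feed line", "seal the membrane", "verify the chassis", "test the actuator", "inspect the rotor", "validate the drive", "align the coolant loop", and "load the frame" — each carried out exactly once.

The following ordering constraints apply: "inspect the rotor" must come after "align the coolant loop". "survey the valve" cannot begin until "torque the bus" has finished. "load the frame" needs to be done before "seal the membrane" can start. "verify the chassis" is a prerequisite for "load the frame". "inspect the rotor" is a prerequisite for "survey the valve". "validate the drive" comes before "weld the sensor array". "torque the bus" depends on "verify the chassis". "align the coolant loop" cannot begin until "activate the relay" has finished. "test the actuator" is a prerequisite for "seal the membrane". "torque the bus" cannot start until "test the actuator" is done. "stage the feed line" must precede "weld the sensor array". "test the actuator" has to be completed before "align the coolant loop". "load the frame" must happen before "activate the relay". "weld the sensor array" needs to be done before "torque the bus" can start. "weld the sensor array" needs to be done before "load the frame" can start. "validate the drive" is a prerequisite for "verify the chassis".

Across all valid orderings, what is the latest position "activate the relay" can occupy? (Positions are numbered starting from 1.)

The steps that are forced after "activate the relay", directly or by a chain of constraints, are "survey the valve", "inspect the rotor", "align the coolant loop". That's 3 steps.
So at least 3 steps follow "activate the relay", putting "activate the relay" no later than position 9. That position is achievable by scheduling everything else first.

9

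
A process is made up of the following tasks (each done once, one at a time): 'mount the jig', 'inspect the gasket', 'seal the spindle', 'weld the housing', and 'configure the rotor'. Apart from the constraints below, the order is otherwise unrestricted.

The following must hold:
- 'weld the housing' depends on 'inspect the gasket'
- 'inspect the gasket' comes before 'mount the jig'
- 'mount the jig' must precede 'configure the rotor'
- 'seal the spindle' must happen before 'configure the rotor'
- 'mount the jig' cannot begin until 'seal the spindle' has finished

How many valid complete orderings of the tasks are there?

7

The tasks with no prerequisites are 'inspect the gasket', 'seal the spindle'; any of them can be placed first.
Enumerating by repeatedly choosing an available task (one whose prerequisites are all placed) gives 7 distinct complete orderings.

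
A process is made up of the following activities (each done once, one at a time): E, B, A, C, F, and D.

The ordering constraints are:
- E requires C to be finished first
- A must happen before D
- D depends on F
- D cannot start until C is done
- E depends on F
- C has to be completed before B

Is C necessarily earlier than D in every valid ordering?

Yes

Tracing the constraints gives a chain: C → D.
So C must precede D in any valid ordering.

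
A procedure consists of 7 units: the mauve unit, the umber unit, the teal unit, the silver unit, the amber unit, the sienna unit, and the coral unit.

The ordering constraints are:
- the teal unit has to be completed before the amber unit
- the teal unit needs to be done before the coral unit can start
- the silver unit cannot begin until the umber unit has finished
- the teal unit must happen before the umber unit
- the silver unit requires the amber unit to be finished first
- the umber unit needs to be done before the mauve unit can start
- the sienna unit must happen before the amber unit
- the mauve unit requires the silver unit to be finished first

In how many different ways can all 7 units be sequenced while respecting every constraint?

2 units have no prerequisites (the teal unit, the sienna unit), so any of them could come first.
Enumerating by repeatedly choosing an available unit (one whose prerequisites are all placed) gives 28 distinct complete orderings.

28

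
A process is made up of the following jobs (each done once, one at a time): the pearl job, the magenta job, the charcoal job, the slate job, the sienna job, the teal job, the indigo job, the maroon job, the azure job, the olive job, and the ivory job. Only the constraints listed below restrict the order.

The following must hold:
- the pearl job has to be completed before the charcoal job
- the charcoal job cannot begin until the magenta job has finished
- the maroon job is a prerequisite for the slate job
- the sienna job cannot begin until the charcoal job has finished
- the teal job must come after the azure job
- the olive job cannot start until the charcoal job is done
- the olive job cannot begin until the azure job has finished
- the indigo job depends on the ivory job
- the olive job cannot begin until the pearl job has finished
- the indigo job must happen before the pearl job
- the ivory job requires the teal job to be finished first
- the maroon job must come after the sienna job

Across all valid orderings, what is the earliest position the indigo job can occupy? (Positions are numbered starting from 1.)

The jobs that are forced before the indigo job, directly or transitively, are the teal job, the azure job, the ivory job. That's 3 jobs.
So at minimum 3 jobs come before the indigo job, putting the indigo job no earlier than position 4. That position is achievable by scheduling exactly those predecessors first.

4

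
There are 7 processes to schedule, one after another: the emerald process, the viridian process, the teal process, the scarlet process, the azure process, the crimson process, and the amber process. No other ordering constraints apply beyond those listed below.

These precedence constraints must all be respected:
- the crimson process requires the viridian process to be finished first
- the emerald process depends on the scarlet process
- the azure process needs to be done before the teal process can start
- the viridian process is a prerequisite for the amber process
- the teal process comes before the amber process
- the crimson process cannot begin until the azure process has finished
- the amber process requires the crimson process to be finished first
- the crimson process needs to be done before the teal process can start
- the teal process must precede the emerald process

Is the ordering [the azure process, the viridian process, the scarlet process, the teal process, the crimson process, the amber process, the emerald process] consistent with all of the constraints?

No

In the proposed order, the teal process appears before the crimson process.
But one of the constraints requires the crimson process before the teal process, so this ordering violates it.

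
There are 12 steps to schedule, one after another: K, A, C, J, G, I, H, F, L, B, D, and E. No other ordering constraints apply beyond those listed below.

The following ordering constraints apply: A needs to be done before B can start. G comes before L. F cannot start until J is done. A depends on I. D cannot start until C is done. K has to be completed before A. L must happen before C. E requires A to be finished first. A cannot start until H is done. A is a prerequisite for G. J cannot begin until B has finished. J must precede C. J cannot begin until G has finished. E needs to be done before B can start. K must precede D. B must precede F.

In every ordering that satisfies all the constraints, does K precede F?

Yes

Following the dependencies: K → A → B → F.
That forces K before F in every valid schedule.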